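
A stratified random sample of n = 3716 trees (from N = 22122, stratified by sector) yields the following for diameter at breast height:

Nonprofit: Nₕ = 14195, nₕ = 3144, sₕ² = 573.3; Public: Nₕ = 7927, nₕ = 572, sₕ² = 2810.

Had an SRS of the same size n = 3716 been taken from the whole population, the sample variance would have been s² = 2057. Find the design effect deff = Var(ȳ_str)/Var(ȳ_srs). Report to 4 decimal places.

1.3977

Var(ȳ_str) = Σ Wₕ²(1−fₕ)sₕ²/nₕ with Wₕ = Nₕ/22122:
  Nonprofit: (14195/22122)²·(1−3144/14195)·573.3/3144 = 0.058450416
  Public: (7927/22122)²·(1−572/7927)·2810/572 = 0.58526567
  → Var(ȳ_str) = 0.64371609.
Var(ȳ_srs) = (1 − 3716/22122)·2057/3716 = 0.46056785.
deff = 0.64371609 / 0.46056785 = 1.3977.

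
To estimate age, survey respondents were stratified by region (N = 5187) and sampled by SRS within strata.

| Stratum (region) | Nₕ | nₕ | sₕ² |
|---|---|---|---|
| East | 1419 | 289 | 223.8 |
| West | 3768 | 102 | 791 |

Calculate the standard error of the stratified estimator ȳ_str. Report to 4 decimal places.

2.0069

Var(ȳ_str) = Σₕ Wₕ²(1 − fₕ)sₕ²/nₕ with Wₕ = Nₕ/N, N = 5187.
East: Wₕ = 0.27356854; term = 0.27356854²·(1 − 0.20366455)·223.8/289 = 0.046152006.
West: Wₕ = 0.72643146; term = 0.72643146²·(1 − 0.02707006)·791/102 = 3.9815041.
Sum = 4.0276561.
SE = √(4.0276561) = 2.0069.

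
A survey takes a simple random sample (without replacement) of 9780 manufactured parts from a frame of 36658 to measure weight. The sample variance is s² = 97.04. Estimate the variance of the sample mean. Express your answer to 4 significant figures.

0.007275

Under SRS without replacement, Var(ȳ) = (1 − f)·s²/n with f = n/N = 9780/36658 = 0.26679033.
Var(ȳ) = (1 − 0.26679033)·97.04/9780 = 0.73320967·0.0099222904 = 0.0072751192.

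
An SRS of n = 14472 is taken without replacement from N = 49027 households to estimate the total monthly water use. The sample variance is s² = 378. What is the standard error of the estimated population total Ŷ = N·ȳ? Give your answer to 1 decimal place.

Var(Ŷ) = N²·Var(ȳ) = N²·(1 − n/N)·s²/n.
f = 14472/49027 = 0.29518429; Var(ȳ) = 0.70481571·378/14472 = 0.018409366.
Var(Ŷ) = 49027² · 0.018409366 = 4.4249612 × 10^7.
SE(Ŷ) = √(4.4249612 × 10^7) = 6652.0.

6652.0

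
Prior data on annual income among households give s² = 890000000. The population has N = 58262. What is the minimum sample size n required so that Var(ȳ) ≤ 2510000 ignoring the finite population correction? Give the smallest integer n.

355

Without fpc, n₀ = s²/D = 890000000/2510000 = 354.5817.
Rounding up, n = 355.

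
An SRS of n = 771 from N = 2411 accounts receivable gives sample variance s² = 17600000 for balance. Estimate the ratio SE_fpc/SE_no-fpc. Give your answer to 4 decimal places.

0.8248

f = n/N = 771/2411 = 0.31978432.
SE_no-fpc = √(s²/n) = 151.08771; SE_fpc = √((1−f)s²/n) = 124.60988.
Ratio = √(1−f) = 0.82475189.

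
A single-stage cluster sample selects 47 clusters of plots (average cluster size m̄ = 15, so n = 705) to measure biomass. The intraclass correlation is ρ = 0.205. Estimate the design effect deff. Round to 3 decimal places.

deff = 1 + (15 − 1)·0.205 = 1 + 2.87 = 3.87.

3.870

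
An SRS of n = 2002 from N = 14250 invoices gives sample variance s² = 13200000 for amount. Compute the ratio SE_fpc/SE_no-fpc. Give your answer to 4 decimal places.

f = n/N = 2002/14250 = 0.14049123.
SE_no-fpc = √(s²/n) = 81.199794; SE_fpc = √((1−f)s²/n) = 75.280082.
Ratio = √(1−f) = 0.92709696.

0.9271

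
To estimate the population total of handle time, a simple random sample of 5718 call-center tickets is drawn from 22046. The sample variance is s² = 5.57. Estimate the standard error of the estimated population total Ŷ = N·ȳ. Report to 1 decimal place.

Var(Ŷ) = N²·Var(ȳ) = N²·(1 − n/N)·s²/n.
f = 5718/22046 = 0.25936678; Var(ȳ) = 0.74063322·5.57/5718 = 7.2146328 × 10^-4.
Var(Ŷ) = 22046² · (7.2146328 × 10^-4) = 350650.
SE(Ŷ) = √(350650) = 592.2.

592.2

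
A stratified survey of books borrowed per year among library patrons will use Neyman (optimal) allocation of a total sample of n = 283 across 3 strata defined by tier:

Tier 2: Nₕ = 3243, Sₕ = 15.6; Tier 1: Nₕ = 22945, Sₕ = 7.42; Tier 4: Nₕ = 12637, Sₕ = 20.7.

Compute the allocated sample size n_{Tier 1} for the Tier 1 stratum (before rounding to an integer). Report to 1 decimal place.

Neyman allocation: nₕ = n·NₕSₕ / Σⱼ NⱼSⱼ.
Σ NⱼSⱼ = 3243·15.6 + 22945·7.42 + 12637·20.7 = 482428.6.
n_{Tier 1} = 283·22945·7.42 / 482428.6 = 99.9.

99.9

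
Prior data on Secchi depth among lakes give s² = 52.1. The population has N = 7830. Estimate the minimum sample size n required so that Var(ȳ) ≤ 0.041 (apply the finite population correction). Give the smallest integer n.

Without fpc, n₀ = s²/D = 52.1/0.041 = 1270.7317.
With fpc, (1 − n/N)·s²/n ≤ D requires n ≥ n₀/(1 + n₀/N) = 1270.7317/(1 + 1270.7317/7830) = 1093.2999.
Rounding up, n = 1094.

1094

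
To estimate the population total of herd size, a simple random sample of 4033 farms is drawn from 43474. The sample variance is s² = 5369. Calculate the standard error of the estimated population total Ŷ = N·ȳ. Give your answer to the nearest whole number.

Var(Ŷ) = N²·Var(ȳ) = N²·(1 − n/N)·s²/n.
f = 4033/43474 = 0.09276809; Var(ȳ) = 0.90723191·5369/4033 = 1.2077679.
Var(Ŷ) = 43474² · 1.2077679 = 2.2826677 × 10^9.
SE(Ŷ) = √(2.2826677 × 10^9) = 47777.

47777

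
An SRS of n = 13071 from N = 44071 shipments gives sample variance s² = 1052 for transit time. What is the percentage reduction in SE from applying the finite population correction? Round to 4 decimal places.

16.1304

f = n/N = 13071/44071 = 0.29658959.
SE_no-fpc = √(s²/n) = 0.28369616; SE_fpc = √((1−f)s²/n) = 0.23793474.
Ratio = √(1−f) = 0.83869566. Reduction = 100·(1 − 0.83869566) = 16.1304%.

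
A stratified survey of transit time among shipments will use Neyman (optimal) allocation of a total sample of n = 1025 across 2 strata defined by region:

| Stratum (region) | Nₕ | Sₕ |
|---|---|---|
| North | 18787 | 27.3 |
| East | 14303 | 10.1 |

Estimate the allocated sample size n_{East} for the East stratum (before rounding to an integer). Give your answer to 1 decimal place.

Neyman allocation: nₕ = n·NₕSₕ / Σⱼ NⱼSⱼ.
Σ NⱼSⱼ = 18787·27.3 + 14303·10.1 = 657345.4.
n_{East} = 1025·14303·10.1 / 657345.4 = 225.3.

225.3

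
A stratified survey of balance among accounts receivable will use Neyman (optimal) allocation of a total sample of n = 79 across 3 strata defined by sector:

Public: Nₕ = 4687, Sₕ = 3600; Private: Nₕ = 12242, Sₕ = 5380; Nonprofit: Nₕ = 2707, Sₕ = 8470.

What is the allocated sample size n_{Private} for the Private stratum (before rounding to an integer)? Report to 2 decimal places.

Neyman allocation: nₕ = n·NₕSₕ / Σⱼ NⱼSⱼ.
Σ NⱼSⱼ = 4687·3600 + 12242·5380 + 2707·8470 = 1.0566345 × 10^8.
n_{Private} = 79·12242·5380 / (1.0566345 × 10^8) = 49.24.

49.24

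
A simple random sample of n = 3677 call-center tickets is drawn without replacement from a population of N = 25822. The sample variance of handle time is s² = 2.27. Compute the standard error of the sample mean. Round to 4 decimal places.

Under SRS without replacement, Var(ȳ) = (1 − f)·s²/n with f = n/N = 3677/25822 = 0.14239796.
Var(ȳ) = (1 − 0.14239796)·2.27/3677 = 0.85760204·6.173511 × 10^-4 = 5.2944157 × 10^-4.
SE(ȳ) = √(5.2944157 × 10^-4) = 0.0230.

0.0230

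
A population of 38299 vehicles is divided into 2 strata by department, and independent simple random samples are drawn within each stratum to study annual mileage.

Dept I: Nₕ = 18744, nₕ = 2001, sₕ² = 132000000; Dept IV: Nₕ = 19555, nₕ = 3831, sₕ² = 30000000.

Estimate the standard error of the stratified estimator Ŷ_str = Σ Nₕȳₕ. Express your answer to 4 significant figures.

4.807 × 10^6

Var(Ŷ_str) = Σₕ Nₕ²(1 − fₕ)sₕ²/nₕ.
Dept I: 18744²·(1 − 2001/18744)·132000000/2001 = 2.0702481 × 10^13.
Dept IV: 19555²·(1 − 3831/19555)·30000000/3831 = 2.4078529 × 10^12.
Sum = 2.3110334 × 10^13.
SE = √(2.3110334 × 10^13) = 4.807 × 10^6.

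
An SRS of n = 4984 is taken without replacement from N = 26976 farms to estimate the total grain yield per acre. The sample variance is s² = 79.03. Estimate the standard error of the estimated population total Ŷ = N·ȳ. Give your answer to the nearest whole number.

Var(Ŷ) = N²·Var(ȳ) = N²·(1 − n/N)·s²/n.
f = 4984/26976 = 0.18475682; Var(ȳ) = 0.81524318·79.03/4984 = 0.0129271.
Var(Ŷ) = 26976² · 0.0129271 = 9.4071098 × 10^6.
SE(Ŷ) = √(9.4071098 × 10^6) = 3067.

3067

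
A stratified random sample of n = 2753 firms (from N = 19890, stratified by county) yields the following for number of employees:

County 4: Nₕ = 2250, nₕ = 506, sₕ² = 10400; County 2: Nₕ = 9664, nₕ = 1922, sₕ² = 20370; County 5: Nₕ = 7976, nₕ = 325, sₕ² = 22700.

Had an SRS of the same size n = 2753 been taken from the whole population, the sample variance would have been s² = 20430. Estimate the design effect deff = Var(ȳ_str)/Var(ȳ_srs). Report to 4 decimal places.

Var(ȳ_str) = Σ Wₕ²(1−fₕ)sₕ²/nₕ with Wₕ = Nₕ/19890:
  County 4: (2250/19890)²·(1−506/2250)·10400/506 = 0.2038648
  County 2: (9664/19890)²·(1−1922/9664)·20370/1922 = 2.0043713
  County 5: (7976/19890)²·(1−325/7976)·22700/325 = 10.773983
  → Var(ȳ_str) = 12.982219.
Var(ȳ_srs) = (1 − 2753/19890)·20430/2753 = 6.393846.
deff = 12.982219 / 6.393846 = 2.0304.

2.0304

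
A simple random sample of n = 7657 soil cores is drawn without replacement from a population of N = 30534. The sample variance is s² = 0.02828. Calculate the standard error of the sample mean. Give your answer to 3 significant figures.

0.00166

Under SRS without replacement, Var(ȳ) = (1 − f)·s²/n with f = n/N = 7657/30534 = 0.25076963.
Var(ȳ) = (1 − 0.25076963)·0.02828/7657 = 0.74923037·3.6933525 × 10^-6 = 2.7671718 × 10^-6.
SE(ȳ) = √(2.7671718 × 10^-6) = 0.00166.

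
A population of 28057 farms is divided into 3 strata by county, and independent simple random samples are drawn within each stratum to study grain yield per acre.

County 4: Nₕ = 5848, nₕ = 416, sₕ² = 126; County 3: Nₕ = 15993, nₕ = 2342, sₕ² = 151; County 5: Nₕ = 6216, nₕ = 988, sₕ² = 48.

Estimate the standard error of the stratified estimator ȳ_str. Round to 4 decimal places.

Var(ȳ_str) = Σₕ Wₕ²(1 − fₕ)sₕ²/nₕ with Wₕ = Nₕ/N, N = 28057.
County 4: Wₕ = 0.20843283; term = 0.20843283²·(1 − 0.07113543)·126/416 = 0.012222551.
County 3: Wₕ = 0.57001818; term = 0.57001818²·(1 − 0.14643907)·151/2342 = 0.01788142.
County 5: Wₕ = 0.22154899; term = 0.22154899²·(1 − 0.15894466)·48/988 = 0.0020056189.
Sum = 0.03210959.
SE = √(0.03210959) = 0.1792.

0.1792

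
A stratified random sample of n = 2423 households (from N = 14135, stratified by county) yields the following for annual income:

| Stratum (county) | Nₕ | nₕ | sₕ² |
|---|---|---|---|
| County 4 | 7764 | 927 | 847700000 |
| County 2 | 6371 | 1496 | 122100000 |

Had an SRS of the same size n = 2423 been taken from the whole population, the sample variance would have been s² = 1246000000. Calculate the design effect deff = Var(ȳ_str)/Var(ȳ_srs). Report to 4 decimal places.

0.6000

Var(ȳ_str) = Σ Wₕ²(1−fₕ)sₕ²/nₕ with Wₕ = Nₕ/14135:
  County 4: (7764/14135)²·(1−927/7764)·847700000/927 = 242952.81
  County 2: (6371/14135)²·(1−1496/6371)·122100000/1496 = 12687.46
  → Var(ȳ_str) = 255640.27.
Var(ȳ_srs) = (1 − 2423/14135)·1246000000/2423 = 426088.56.
deff = 255640.27 / 426088.56 = 0.6000.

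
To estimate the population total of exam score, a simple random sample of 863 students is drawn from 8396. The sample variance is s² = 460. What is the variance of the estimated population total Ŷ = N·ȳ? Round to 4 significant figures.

Var(Ŷ) = N²·Var(ȳ) = N²·(1 − n/N)·s²/n.
f = 863/8396 = 0.10278704; Var(ȳ) = 0.89721296·460/863 = 0.47823634.
Var(Ŷ) = 8396² · 0.47823634 = 3.3712226 × 10^7.

3.371 × 10^7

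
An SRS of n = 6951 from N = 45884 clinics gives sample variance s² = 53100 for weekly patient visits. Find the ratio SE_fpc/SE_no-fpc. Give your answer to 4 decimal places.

f = n/N = 6951/45884 = 0.15149072.
SE_no-fpc = √(s²/n) = 2.7639082; SE_fpc = √((1−f)s²/n) = 2.545962.
Ratio = √(1−f) = 0.92114564.

0.9211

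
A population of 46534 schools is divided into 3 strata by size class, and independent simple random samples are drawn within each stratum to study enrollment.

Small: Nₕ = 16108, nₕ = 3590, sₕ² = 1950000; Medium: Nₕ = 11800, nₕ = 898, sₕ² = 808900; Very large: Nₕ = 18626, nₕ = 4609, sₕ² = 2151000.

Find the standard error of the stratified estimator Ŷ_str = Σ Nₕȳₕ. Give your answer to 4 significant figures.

Var(Ŷ_str) = Σₕ Nₕ²(1 − fₕ)sₕ²/nₕ.
Small: 16108²·(1 − 3590/16108)·1950000/3590 = 1.0952587 × 10^11.
Medium: 11800²·(1 − 898/11800)·808900/898 = 1.1587952 × 10^11.
Very large: 18626²·(1 − 4609/18626)·2151000/4609 = 1.2184519 × 10^11.
Sum = 3.4725058 × 10^11.
SE = √(3.4725058 × 10^11) = 589300.

589300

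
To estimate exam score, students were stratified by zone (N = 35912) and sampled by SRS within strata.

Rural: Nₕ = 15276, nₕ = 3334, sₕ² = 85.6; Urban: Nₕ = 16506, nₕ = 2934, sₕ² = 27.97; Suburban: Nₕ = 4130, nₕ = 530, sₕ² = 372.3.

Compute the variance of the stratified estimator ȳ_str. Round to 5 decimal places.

0.01339

Var(ȳ_str) = Σₕ Wₕ²(1 − fₕ)sₕ²/nₕ with Wₕ = Nₕ/N, N = 35912.
Rural: Wₕ = 0.42537313; term = 0.42537313²·(1 − 0.21825085)·85.6/3334 = 0.003631748.
Urban: Wₕ = 0.45962352; term = 0.45962352²·(1 − 0.17775354)·27.97/2934 = 0.0016559181.
Suburban: Wₕ = 0.11500334; term = 0.11500334²·(1 − 0.12832930)·372.3/530 = 0.008098238.
Sum = 0.013385904.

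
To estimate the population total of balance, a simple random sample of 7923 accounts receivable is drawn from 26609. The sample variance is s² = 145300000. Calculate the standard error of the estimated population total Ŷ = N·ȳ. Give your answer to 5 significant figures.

3.0197 × 10^6

Var(Ŷ) = N²·Var(ȳ) = N²·(1 − n/N)·s²/n.
f = 7923/26609 = 0.29775640; Var(ȳ) = 0.70224360·145300000/7923 = 12878.455.
Var(Ŷ) = 26609² · 12878.455 = 9.1184469 × 10^12.
SE(Ŷ) = √(9.1184469 × 10^12) = 3.0197 × 10^6.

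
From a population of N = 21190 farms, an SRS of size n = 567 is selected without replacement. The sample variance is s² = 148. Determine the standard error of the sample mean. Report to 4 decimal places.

Under SRS without replacement, Var(ȳ) = (1 − f)·s²/n with f = n/N = 567/21190 = 0.02675790.
Var(ȳ) = (1 − 0.02675790)·148/567 = 0.97324210·0.26102293 = 0.2540385.
SE(ȳ) = √(0.2540385) = 0.5040.

0.5040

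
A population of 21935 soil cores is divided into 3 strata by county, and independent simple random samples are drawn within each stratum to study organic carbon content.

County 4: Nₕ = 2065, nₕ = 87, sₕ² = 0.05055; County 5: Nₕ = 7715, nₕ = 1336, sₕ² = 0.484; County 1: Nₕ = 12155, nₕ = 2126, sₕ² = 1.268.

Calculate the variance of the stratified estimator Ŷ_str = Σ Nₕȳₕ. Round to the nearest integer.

Var(Ŷ_str) = Σₕ Nₕ²(1 − fₕ)sₕ²/nₕ.
County 4: 2065²·(1 − 87/2065)·0.05055/87 = 2373.276.
County 5: 7715²·(1 − 1336/7715)·0.484/1336 = 17829.019.
County 1: 12155²·(1 − 2126/12155)·1.268/2126 = 72705.721.
Sum = 92908.016.

92908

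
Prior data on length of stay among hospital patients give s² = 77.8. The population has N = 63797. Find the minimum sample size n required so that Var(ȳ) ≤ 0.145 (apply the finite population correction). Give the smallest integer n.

Without fpc, n₀ = s²/D = 77.8/0.145 = 536.5517.
With fpc, (1 − n/N)·s²/n ≤ D requires n ≥ n₀/(1 + n₀/N) = 536.5517/(1 + 536.5517/63797) = 532.0768.
Rounding up, n = 533.

533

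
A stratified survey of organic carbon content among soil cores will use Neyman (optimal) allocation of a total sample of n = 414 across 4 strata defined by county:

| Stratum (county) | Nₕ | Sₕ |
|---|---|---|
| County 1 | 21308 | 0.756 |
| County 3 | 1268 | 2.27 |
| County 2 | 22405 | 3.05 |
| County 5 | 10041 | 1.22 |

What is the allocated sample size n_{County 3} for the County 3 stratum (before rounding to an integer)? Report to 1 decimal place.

Neyman allocation: nₕ = n·NₕSₕ / Σⱼ NⱼSⱼ.
Σ NⱼSⱼ = 21308·0.756 + 1268·2.27 + 22405·3.05 + 10041·1.22 = 99572.478.
n_{County 3} = 414·1268·2.27 / 99572.478 = 12.0.

12.0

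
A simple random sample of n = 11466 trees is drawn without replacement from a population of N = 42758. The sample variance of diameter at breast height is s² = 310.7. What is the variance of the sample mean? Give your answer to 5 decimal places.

0.01983

Under SRS without replacement, Var(ȳ) = (1 − f)·s²/n with f = n/N = 11466/42758 = 0.26816034.
Var(ȳ) = (1 − 0.26816034)·310.7/11466 = 0.73183966·0.027097506 = 0.019831029.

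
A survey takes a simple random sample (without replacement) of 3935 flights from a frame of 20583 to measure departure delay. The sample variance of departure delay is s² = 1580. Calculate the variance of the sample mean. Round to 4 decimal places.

Under SRS without replacement, Var(ȳ) = (1 − f)·s²/n with f = n/N = 3935/20583 = 0.19117719.
Var(ȳ) = (1 − 0.19117719)·1580/3935 = 0.80882281·0.40152478 = 0.3247624.

0.3248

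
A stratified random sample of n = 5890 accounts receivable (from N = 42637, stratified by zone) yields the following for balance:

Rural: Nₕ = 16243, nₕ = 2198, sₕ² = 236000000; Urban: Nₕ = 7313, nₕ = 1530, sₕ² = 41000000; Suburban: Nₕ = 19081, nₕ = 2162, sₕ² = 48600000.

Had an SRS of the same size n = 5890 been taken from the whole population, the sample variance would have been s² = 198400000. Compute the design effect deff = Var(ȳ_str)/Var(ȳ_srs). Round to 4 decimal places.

0.6231

Var(ȳ_str) = Σ Wₕ²(1−fₕ)sₕ²/nₕ with Wₕ = Nₕ/42637:
  Rural: (16243/42637)²·(1−2198/16243)·236000000/2198 = 13474.077
  Urban: (7313/42637)²·(1−1530/7313)·41000000/1530 = 623.4016
  Suburban: (19081/42637)²·(1−2162/19081)·48600000/2162 = 3991.9319
  → Var(ȳ_str) = 18089.411.
Var(ȳ_srs) = (1 − 5890/42637)·198400000/5890 = 29030.975.
deff = 18089.411 / 29030.975 = 0.6231.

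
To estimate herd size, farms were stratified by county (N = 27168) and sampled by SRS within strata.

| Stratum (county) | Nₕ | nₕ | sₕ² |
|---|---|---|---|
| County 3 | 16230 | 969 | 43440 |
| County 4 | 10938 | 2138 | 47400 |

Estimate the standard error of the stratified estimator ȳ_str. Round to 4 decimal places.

Var(ȳ_str) = Σₕ Wₕ²(1 − fₕ)sₕ²/nₕ with Wₕ = Nₕ/N, N = 27168.
County 3: Wₕ = 0.59739399; term = 0.59739399²·(1 − 0.05970425)·43440/969 = 15.043615.
County 4: Wₕ = 0.40260601; term = 0.40260601²·(1 − 0.19546535)·47400/2138 = 2.8911851.
Sum = 17.9348.
SE = √(17.9348) = 4.2349.

4.2349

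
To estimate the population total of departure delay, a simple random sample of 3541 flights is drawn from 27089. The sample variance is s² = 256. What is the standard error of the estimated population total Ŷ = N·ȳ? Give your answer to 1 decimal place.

Var(Ŷ) = N²·Var(ȳ) = N²·(1 − n/N)·s²/n.
f = 3541/27089 = 0.13071727; Var(ȳ) = 0.86928273·256/3541 = 0.062845631.
Var(Ŷ) = 27089² · 0.062845631 = 4.6116999 × 10^7.
SE(Ŷ) = √(4.6116999 × 10^7) = 6790.9.

6790.9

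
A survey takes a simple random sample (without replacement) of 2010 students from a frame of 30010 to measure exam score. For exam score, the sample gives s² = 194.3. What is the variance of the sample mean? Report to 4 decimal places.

Under SRS without replacement, Var(ȳ) = (1 − f)·s²/n with f = n/N = 2010/30010 = 0.06697767.
Var(ȳ) = (1 − 0.06697767)·194.3/2010 = 0.93302233·0.096666667 = 0.090192158.

0.0902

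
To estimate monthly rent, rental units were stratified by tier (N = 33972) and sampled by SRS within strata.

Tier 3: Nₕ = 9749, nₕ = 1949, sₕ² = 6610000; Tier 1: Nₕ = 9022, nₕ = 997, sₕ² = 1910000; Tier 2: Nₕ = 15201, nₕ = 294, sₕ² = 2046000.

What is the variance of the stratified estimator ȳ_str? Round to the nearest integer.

Var(ȳ_str) = Σₕ Wₕ²(1 − fₕ)sₕ²/nₕ with Wₕ = Nₕ/N, N = 33972.
Tier 3: Wₕ = 0.28697162; term = 0.28697162²·(1 − 0.19991794)·6610000/1949 = 223.46117.
Tier 1: Wₕ = 0.26557165; term = 0.26557165²·(1 − 0.11050765)·1910000/997 = 120.18322.
Tier 2: Wₕ = 0.44745673; term = 0.44745673²·(1 − 0.01934083)·2046000/294 = 1366.402.
Sum = 1710.0464.

1710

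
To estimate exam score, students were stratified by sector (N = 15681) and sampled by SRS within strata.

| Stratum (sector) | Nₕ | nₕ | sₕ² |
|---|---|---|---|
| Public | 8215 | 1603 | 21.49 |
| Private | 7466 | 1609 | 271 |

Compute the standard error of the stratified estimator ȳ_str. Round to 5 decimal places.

0.18142

Var(ȳ_str) = Σₕ Wₕ²(1 − fₕ)sₕ²/nₕ with Wₕ = Nₕ/N, N = 15681.
Public: Wₕ = 0.52388241; term = 0.52388241²·(1 − 0.19513086)·21.49/1603 = 0.0029613913.
Private: Wₕ = 0.47611759; term = 0.47611759²·(1 − 0.21551031)·271/1609 = 0.029952215.
Sum = 0.032913606.
SE = √(0.032913606) = 0.18142.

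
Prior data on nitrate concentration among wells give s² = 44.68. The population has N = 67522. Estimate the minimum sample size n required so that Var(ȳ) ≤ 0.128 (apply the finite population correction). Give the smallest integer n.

Without fpc, n₀ = s²/D = 44.68/0.128 = 349.0625.
With fpc, (1 − n/N)·s²/n ≤ D requires n ≥ n₀/(1 + n₀/N) = 349.0625/(1 + 349.0625/67522) = 347.2673.
Rounding up, n = 348.

348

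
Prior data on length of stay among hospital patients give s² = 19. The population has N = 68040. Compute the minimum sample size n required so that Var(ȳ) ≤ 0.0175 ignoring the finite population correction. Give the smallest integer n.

1086

Without fpc, n₀ = s²/D = 19/0.0175 = 1085.7143.
Rounding up, n = 1086.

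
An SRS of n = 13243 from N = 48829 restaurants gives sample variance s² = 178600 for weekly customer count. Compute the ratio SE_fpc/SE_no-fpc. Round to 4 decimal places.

0.8537

f = n/N = 13243/48829 = 0.27121178.
SE_no-fpc = √(s²/n) = 3.6723794; SE_fpc = √((1−f)s²/n) = 3.135077.
Ratio = √(1−f) = 0.85369094.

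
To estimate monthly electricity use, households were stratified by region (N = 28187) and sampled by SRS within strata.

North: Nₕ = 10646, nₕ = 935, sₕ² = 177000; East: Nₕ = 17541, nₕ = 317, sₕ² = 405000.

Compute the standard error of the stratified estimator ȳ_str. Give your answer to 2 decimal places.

Var(ȳ_str) = Σₕ Wₕ²(1 − fₕ)sₕ²/nₕ with Wₕ = Nₕ/N, N = 28187.
North: Wₕ = 0.37769184; term = 0.37769184²·(1 − 0.08782641)·177000/935 = 24.632833.
East: Wₕ = 0.62230816; term = 0.62230816²·(1 − 0.01807195)·405000/317 = 485.83233.
Sum = 510.46516.
SE = √(510.46516) = 22.59.

22.59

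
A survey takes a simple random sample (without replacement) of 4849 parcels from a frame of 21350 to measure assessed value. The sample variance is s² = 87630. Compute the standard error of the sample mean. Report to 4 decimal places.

Under SRS without replacement, Var(ȳ) = (1 − f)·s²/n with f = n/N = 4849/21350 = 0.22711944.
Var(ȳ) = (1 − 0.22711944)·87630/4849 = 0.77288056·18.071767 = 13.967318.
SE(ȳ) = √(13.967318) = 3.7373.

3.7373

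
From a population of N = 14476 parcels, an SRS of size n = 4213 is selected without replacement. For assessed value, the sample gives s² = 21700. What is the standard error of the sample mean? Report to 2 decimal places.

1.91

Under SRS without replacement, Var(ȳ) = (1 − f)·s²/n with f = n/N = 4213/14476 = 0.29103343.
Var(ȳ) = (1 − 0.29103343)·21700/4213 = 0.70896657·5.1507239 = 3.6516911.
SE(ȳ) = √(3.6516911) = 1.91.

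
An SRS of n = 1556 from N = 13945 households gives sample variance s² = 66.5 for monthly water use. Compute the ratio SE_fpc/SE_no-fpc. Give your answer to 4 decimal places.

f = n/N = 1556/13945 = 0.11158121.
SE_no-fpc = √(s²/n) = 0.2067312; SE_fpc = √((1−f)s²/n) = 0.1948565.
Ratio = √(1−f) = 0.94255970.

0.9426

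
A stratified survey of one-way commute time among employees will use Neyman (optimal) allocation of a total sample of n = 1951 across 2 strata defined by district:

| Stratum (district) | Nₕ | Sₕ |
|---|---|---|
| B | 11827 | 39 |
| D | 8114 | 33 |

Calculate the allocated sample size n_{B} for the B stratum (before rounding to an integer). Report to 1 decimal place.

Neyman allocation: nₕ = n·NₕSₕ / Σⱼ NⱼSⱼ.
Σ NⱼSⱼ = 11827·39 + 8114·33 = 729015.
n_{B} = 1951·11827·39 / 729015 = 1234.4.

1234.4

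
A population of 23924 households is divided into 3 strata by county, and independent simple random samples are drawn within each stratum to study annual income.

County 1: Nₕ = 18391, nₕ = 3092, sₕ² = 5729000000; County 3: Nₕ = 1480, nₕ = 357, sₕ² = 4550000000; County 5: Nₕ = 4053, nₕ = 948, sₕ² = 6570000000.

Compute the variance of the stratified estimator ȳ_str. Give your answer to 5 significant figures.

Var(ȳ_str) = Σₕ Wₕ²(1 − fₕ)sₕ²/nₕ with Wₕ = Nₕ/N, N = 23924.
County 1: Wₕ = 0.76872597; term = 0.76872597²·(1 − 0.16812571)·5729000000/3092 = 910835.9.
County 3: Wₕ = 0.06186256; term = 0.06186256²·(1 − 0.24121622)·4550000000/357 = 37009.828.
County 5: Wₕ = 0.16941147; term = 0.16941147²·(1 − 0.23390081)·6570000000/948 = 152379.89.
Sum = 1.1002256 × 10^6.

1.1002 × 10^6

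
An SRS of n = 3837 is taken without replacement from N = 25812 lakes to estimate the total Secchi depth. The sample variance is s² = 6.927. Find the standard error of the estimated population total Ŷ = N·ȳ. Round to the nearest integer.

1012

Var(Ŷ) = N²·Var(ȳ) = N²·(1 − n/N)·s²/n.
f = 3837/25812 = 0.14865179; Var(ȳ) = 0.85134821·6.927/3837 = 0.0015369531.
Var(Ŷ) = 25812² · 0.0015369531 = 1.0240094 × 10^6.
SE(Ŷ) = √(1.0240094 × 10^6) = 1012.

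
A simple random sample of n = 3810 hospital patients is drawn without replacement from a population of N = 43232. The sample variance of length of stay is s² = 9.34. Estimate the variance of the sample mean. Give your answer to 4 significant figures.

Under SRS without replacement, Var(ȳ) = (1 − f)·s²/n with f = n/N = 3810/43232 = 0.08812916.
Var(ȳ) = (1 − 0.08812916)·9.34/3810 = 0.91187084·0.0024514436 = 0.0022353999.

0.002235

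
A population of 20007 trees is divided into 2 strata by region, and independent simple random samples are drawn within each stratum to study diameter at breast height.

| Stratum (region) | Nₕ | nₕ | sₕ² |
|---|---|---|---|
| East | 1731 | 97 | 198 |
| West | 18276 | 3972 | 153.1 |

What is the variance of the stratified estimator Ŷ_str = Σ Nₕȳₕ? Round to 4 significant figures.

Var(Ŷ_str) = Σₕ Nₕ²(1 − fₕ)sₕ²/nₕ.
East: 1731²·(1 − 97/1731)·198/97 = 5.7735453 × 10^6.
West: 18276²·(1 − 3972/18276)·153.1/3972 = 1.0076381 × 10^7.
Sum = 1.5849926 × 10^7.

1.585 × 10^7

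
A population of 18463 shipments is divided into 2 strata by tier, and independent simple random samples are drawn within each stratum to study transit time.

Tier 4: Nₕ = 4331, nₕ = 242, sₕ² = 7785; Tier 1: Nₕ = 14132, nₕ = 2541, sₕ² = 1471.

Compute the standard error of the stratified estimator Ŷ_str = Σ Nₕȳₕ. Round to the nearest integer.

Var(Ŷ_str) = Σₕ Nₕ²(1 − fₕ)sₕ²/nₕ.
Tier 4: 4331²·(1 − 242/4331)·7785/242 = 5.6970305 × 10^8.
Tier 1: 14132²·(1 − 2541/14132)·1471/2541 = 9.4827116 × 10^7.
Sum = 6.6453017 × 10^8.
SE = √(6.6453017 × 10^8) = 25778.

25778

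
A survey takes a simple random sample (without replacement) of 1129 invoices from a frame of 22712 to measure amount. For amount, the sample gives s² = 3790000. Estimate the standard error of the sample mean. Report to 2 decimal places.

Under SRS without replacement, Var(ȳ) = (1 − f)·s²/n with f = n/N = 1129/22712 = 0.04970940.
Var(ȳ) = (1 − 0.04970940)·3790000/1129 = 0.95029060·3356.9531 = 3190.0809.
SE(ȳ) = √(3190.0809) = 56.48.

56.48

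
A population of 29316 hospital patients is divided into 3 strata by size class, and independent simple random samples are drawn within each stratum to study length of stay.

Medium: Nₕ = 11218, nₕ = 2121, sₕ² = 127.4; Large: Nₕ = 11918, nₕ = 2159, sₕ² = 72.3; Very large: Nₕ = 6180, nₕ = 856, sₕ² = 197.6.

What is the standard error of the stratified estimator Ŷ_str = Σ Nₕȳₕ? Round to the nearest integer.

Var(Ŷ_str) = Σₕ Nₕ²(1 − fₕ)sₕ²/nₕ.
Medium: 11218²·(1 − 2121/11218)·127.4/2121 = 6.1297447 × 10^6.
Large: 11918²·(1 − 2159/11918)·72.3/2159 = 3.8948824 × 10^6.
Very large: 6180²·(1 − 856/6180)·197.6/856 = 7.5952084 × 10^6.
Sum = 1.7619836 × 10^7.
SE = √(1.7619836 × 10^7) = 4198.

4198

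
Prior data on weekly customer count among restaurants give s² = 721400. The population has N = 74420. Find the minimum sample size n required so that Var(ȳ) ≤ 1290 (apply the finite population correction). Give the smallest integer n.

Without fpc, n₀ = s²/D = 721400/1290 = 559.2248.
With fpc, (1 − n/N)·s²/n ≤ D requires n ≥ n₀/(1 + n₀/N) = 559.2248/(1 + 559.2248/74420) = 555.0539.
Rounding up, n = 556.

556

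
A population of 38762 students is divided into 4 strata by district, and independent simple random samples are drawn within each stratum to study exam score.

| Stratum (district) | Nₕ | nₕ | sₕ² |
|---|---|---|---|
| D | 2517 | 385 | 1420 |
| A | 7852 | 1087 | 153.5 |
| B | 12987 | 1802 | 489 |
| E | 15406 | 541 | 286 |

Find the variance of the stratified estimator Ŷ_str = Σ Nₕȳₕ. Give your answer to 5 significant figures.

1.8778 × 10^8

Var(Ŷ_str) = Σₕ Nₕ²(1 − fₕ)sₕ²/nₕ.
D: 2517²·(1 − 385/2517)·1420/385 = 1.979238 × 10^7.
A: 7852²·(1 − 1087/7852)·153.5/1087 = 7.5011341 × 10^6.
B: 12987²·(1 − 1802/12987)·489/1802 = 3.9418392 × 10^7.
E: 15406²·(1 − 541/15406)·286/541 = 1.2106639 × 10^8.
Sum = 1.877783 × 10^8.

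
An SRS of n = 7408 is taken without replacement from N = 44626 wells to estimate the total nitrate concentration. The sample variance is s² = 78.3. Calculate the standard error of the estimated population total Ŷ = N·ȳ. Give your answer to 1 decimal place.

4189.9

Var(Ŷ) = N²·Var(ȳ) = N²·(1 − n/N)·s²/n.
f = 7408/44626 = 0.16600188; Var(ȳ) = 0.83399812·78.3/7408 = 0.0088150719.
Var(Ŷ) = 44626² · 0.0088150719 = 1.7555038 × 10^7.
SE(Ŷ) = √(1.7555038 × 10^7) = 4189.9.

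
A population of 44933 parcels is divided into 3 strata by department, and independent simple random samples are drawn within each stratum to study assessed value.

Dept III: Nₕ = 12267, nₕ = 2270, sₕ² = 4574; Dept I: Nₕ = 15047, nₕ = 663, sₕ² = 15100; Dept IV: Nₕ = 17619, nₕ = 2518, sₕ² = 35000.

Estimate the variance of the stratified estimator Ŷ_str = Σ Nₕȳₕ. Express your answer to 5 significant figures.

Var(Ŷ_str) = Σₕ Nₕ²(1 − fₕ)sₕ²/nₕ.
Dept III: 12267²·(1 − 2270/12267)·4574/2270 = 2.4710319 × 10^8.
Dept I: 15047²·(1 − 663/15047)·15100/663 = 4.9293881 × 10^9.
Dept IV: 17619²·(1 − 2518/17619)·35000/2518 = 3.6982757 × 10^9.
Sum = 8.874767 × 10^9.

8.8748 × 10^9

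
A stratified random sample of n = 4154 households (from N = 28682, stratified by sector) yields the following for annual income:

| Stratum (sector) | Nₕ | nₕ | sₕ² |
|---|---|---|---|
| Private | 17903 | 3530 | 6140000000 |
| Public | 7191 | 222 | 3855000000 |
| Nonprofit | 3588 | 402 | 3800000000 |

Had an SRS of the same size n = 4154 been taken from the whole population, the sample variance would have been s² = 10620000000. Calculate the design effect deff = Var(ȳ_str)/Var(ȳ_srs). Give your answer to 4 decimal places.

Var(ȳ_str) = Σ Wₕ²(1−fₕ)sₕ²/nₕ with Wₕ = Nₕ/28682:
  Private: (17903/28682)²·(1−3530/17903)·6140000000/3530 = 544061.56
  Public: (7191/28682)²·(1−222/7191)·3855000000/222 = 1.0578213 × 10^6
  Nonprofit: (3588/28682)²·(1−402/3588)·3800000000/402 = 131352.06
  → Var(ȳ_str) = 1.7332349 × 10^6.
Var(ȳ_srs) = (1 − 4154/28682)·10620000000/4154 = 2.1863049 × 10^6.
deff = (1.7332349 × 10^6) / (2.1863049 × 10^6) = 0.7928.

0.7928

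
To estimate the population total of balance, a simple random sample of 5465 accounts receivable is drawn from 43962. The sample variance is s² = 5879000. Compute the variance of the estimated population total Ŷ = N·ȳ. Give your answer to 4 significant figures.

Var(Ŷ) = N²·Var(ȳ) = N²·(1 − n/N)·s²/n.
f = 5465/43962 = 0.12431191; Var(ȳ) = 0.87568809·5879000/5465 = 942.02567.
Var(Ŷ) = 43962² · 942.02567 = 1.8206129 × 10^12.

1.821 × 10^12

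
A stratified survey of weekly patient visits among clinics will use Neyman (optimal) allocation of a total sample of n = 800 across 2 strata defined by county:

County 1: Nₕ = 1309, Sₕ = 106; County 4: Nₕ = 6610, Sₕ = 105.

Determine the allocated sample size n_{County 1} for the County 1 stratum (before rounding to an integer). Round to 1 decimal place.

133.3

Neyman allocation: nₕ = n·NₕSₕ / Σⱼ NⱼSⱼ.
Σ NⱼSⱼ = 1309·106 + 6610·105 = 832804.
n_{County 1} = 800·1309·106 / 832804 = 133.3.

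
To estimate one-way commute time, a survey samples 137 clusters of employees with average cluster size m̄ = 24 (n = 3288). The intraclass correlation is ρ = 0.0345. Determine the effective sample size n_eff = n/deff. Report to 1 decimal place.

deff = 1 + (24 − 1)·0.0345 = 1 + 0.7935 = 1.7935.
n_eff = 3288 / 1.7935 = 1833.3.

1833.3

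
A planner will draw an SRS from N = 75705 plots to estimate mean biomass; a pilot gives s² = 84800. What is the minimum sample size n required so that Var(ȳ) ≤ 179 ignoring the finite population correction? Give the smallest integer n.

474

Without fpc, n₀ = s²/D = 84800/179 = 473.7430.
Rounding up, n = 474.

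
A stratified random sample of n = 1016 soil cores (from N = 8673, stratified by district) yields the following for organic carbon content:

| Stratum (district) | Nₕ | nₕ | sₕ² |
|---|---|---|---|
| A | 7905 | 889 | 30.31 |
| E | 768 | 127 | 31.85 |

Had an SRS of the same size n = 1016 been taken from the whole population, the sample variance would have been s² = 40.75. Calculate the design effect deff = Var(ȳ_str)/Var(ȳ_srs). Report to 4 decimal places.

Var(ȳ_str) = Σ Wₕ²(1−fₕ)sₕ²/nₕ with Wₕ = Nₕ/8673:
  A: (7905/8673)²·(1−889/7905)·30.31/889 = 0.02513836
  E: (768/8673)²·(1−127/768)·31.85/127 = 0.0016412936
  → Var(ȳ_str) = 0.026779654.
Var(ȳ_srs) = (1 − 1016/8673)·40.75/1016 = 0.035409778.
deff = 0.026779654 / 0.035409778 = 0.7563.

0.7563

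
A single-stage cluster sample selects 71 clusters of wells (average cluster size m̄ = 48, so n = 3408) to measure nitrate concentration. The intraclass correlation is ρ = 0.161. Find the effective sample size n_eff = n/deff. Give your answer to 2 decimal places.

397.81

deff = 1 + (48 − 1)·0.161 = 1 + 7.567 = 8.567.
n_eff = 3408 / 8.567 = 397.81.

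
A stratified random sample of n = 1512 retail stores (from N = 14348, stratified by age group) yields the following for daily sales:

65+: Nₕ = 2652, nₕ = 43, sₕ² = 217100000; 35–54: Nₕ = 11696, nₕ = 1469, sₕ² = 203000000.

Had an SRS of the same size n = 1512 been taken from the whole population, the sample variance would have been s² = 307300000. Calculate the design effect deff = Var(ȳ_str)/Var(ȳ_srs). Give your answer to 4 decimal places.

1.3749

Var(ȳ_str) = Σ Wₕ²(1−fₕ)sₕ²/nₕ with Wₕ = Nₕ/14348:
  65+: (2652/14348)²·(1−43/2652)·217100000/43 = 169689.99
  35–54: (11696/14348)²·(1−1469/11696)·203000000/1469 = 80292.896
  → Var(ȳ_str) = 249982.89.
Var(ȳ_srs) = (1 − 1512/14348)·307300000/1512 = 181823.12.
deff = 249982.89 / 181823.12 = 1.3749.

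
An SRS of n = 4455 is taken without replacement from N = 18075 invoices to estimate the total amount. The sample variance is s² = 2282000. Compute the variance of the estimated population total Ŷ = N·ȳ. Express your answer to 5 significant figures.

1.2610 × 10^11

Var(Ŷ) = N²·Var(ȳ) = N²·(1 − n/N)·s²/n.
f = 4455/18075 = 0.24647303; Var(ȳ) = 0.75352697·2282000/4455 = 385.98172.
Var(Ŷ) = 18075² · 385.98172 = 1.261024 × 10^11.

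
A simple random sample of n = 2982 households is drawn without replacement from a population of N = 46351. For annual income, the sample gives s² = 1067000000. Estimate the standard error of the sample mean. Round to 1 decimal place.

Under SRS without replacement, Var(ȳ) = (1 − f)·s²/n with f = n/N = 2982/46351 = 0.06433518.
Var(ȳ) = (1 − 0.06433518)·1067000000/2982 = 0.93566482·357813.55 = 334793.55.
SE(ȳ) = √(334793.55) = 578.6.

578.6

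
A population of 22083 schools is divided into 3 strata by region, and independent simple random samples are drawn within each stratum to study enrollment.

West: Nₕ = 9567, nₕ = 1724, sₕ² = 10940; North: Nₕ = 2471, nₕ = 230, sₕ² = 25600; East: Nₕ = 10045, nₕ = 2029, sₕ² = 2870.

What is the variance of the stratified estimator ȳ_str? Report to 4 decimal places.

2.4738

Var(ȳ_str) = Σₕ Wₕ²(1 − fₕ)sₕ²/nₕ with Wₕ = Nₕ/N, N = 22083.
West: Wₕ = 0.43322918; term = 0.43322918²·(1 − 0.18020278)·10940/1724 = 0.97638681.
North: Wₕ = 0.11189603; term = 0.11189603²·(1 − 0.09307972)·25600/230 = 1.2638938.
East: Wₕ = 0.45487479; term = 0.45487479²·(1 − 0.20199104)·2870/2029 = 0.23355618.
Sum = 2.4738368.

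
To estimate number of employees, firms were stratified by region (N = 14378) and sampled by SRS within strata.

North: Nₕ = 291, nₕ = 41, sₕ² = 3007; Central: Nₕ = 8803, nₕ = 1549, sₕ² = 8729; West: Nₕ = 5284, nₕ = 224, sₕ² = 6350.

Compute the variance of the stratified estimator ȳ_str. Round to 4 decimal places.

Var(ȳ_str) = Σₕ Wₕ²(1 − fₕ)sₕ²/nₕ with Wₕ = Nₕ/N, N = 14378.
North: Wₕ = 0.02023925; term = 0.02023925²·(1 − 0.14089347)·3007/41 = 0.025809858.
Central: Wₕ = 0.61225483; term = 0.61225483²·(1 − 0.17596274)·8729/1549 = 1.7407018.
West: Wₕ = 0.36750591; term = 0.36750591²·(1 − 0.04239213)·6350/224 = 3.6664188.
Sum = 5.4329305.

5.4329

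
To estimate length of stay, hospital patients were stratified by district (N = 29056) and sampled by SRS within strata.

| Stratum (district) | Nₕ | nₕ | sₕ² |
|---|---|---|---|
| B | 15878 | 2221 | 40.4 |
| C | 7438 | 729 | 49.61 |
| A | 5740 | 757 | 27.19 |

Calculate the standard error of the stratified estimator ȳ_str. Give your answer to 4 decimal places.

0.0996

Var(ȳ_str) = Σₕ Wₕ²(1 − fₕ)sₕ²/nₕ with Wₕ = Nₕ/N, N = 29056.
B: Wₕ = 0.54646200; term = 0.54646200²·(1 − 0.13987908)·40.4/2221 = 0.0046721014.
C: Wₕ = 0.25598844; term = 0.25598844²·(1 − 0.09801022)·49.61/729 = 0.0040223885.
A: Wₕ = 0.19754956; term = 0.19754956²·(1 − 0.13188153)·27.19/757 = 0.0012168708.
Sum = 0.0099113607.
SE = √(0.0099113607) = 0.0996.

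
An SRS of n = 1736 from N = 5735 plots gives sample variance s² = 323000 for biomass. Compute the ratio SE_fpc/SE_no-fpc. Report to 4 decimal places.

0.8350

f = n/N = 1736/5735 = 0.30270270.
SE_no-fpc = √(s²/n) = 13.640378; SE_fpc = √((1−f)s²/n) = 11.390306.
Ratio = √(1−f) = 0.83504329.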